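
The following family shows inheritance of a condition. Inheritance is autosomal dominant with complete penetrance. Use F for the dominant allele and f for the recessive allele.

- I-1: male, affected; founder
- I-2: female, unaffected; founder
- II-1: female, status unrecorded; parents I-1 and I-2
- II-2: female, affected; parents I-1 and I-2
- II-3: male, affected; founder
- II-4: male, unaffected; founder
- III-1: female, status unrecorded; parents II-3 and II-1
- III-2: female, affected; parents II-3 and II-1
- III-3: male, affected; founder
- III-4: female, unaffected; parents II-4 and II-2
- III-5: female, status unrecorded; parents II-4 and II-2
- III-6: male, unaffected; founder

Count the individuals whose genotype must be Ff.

Obligate heterozygotes: II-2 is affected so carries F and received f from I-2 (ff), so II-2 is Ff.
Every other individual is either homozygous by phenotype or has at least one consistent homozygous assignment, so the count is 1.

1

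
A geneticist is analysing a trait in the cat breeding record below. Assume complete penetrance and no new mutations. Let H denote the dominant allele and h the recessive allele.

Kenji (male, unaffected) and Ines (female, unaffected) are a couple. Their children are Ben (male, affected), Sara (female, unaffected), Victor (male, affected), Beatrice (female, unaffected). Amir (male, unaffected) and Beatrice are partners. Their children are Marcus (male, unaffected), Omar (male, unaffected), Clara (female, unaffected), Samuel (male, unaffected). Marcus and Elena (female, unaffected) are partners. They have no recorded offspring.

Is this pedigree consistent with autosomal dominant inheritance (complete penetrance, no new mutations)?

Under autosomal dominant, Ben (affected, male) cannot arise from Kenji (unaffected) × Ines (unaffected).

No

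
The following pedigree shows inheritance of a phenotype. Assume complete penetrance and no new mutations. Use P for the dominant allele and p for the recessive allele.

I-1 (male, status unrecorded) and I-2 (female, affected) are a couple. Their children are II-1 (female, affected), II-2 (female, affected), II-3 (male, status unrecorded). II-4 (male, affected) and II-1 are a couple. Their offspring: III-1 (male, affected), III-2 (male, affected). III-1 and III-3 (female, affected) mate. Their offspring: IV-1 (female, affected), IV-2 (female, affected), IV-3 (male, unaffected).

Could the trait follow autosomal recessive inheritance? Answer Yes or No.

No

Under autosomal recessive, IV-3 (unaffected, male) cannot arise from III-1 (affected) × III-3 (affected).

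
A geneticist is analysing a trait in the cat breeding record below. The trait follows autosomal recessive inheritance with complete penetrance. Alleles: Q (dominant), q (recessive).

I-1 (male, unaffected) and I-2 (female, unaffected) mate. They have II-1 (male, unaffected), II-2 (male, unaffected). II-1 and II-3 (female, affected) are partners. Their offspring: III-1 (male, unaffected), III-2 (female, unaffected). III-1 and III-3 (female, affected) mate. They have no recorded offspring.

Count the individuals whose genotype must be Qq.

2

Obligate heterozygotes: III-1 is unaffected so carries Q and received q from II-3 (qq), so III-1 is Qq; III-2 is unaffected so carries Q and received q from II-3 (qq), so III-2 is Qq.
Every other individual is either homozygous by phenotype or has at least one consistent homozygous assignment, so the count is 2.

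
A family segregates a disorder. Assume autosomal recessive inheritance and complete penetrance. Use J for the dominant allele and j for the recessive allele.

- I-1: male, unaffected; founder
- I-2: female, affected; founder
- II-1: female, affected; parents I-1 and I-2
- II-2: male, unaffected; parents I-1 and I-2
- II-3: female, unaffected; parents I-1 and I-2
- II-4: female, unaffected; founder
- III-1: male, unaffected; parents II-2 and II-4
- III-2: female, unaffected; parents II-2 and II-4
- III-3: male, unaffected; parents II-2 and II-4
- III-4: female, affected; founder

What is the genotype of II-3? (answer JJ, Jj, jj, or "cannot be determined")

From phenotype alone, II-3 is JJ or Jj.
II-3 is unaffected so carries J and received j from I-2 (jj), so II-3 is Jj.

Jj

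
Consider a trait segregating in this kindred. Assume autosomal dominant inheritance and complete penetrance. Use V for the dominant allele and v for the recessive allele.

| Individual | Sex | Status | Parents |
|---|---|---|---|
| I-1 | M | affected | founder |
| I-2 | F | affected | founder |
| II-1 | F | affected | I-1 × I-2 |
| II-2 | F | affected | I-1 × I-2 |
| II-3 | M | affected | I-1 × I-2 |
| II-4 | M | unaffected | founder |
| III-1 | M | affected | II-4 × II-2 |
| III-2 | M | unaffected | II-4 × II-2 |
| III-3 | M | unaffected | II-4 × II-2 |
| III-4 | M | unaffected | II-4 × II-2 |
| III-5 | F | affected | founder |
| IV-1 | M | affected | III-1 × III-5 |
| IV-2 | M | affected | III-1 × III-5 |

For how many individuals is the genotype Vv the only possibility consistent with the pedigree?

2

Obligate heterozygotes: II-2 is affected so carries V and passed v to III-2 (vv), so II-2 is Vv; III-1 is affected so carries V and received v from II-4 (vv), so III-1 is Vv.
Every other individual is either homozygous by phenotype or has at least one consistent homozygous assignment, so the count is 2.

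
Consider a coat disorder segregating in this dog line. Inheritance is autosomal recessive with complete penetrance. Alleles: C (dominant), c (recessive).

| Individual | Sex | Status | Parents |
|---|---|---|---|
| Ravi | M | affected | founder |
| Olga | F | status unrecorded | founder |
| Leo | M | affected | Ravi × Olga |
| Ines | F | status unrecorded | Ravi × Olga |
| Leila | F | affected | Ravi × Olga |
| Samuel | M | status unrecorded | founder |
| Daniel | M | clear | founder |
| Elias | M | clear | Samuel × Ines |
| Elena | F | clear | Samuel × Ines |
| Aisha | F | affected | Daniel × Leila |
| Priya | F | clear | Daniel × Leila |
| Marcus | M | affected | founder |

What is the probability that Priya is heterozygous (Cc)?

1

Priya is clear so carries C and received c from Leila (cc), so Priya is Cc, giving P(Cc) = 1.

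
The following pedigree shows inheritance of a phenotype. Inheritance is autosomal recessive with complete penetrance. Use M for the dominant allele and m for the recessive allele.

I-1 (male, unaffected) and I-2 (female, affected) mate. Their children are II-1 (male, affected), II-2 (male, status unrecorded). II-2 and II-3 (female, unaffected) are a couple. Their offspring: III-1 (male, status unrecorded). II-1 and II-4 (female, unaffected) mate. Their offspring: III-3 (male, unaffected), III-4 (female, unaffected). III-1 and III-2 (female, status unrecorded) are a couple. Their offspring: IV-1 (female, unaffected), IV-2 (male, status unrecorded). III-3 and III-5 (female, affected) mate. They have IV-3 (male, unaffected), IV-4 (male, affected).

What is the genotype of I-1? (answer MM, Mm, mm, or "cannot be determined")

Mm

From phenotype alone, I-1 is MM or Mm.
I-1 is unaffected so carries M and passed m to II-1 (mm), so I-1 is Mm.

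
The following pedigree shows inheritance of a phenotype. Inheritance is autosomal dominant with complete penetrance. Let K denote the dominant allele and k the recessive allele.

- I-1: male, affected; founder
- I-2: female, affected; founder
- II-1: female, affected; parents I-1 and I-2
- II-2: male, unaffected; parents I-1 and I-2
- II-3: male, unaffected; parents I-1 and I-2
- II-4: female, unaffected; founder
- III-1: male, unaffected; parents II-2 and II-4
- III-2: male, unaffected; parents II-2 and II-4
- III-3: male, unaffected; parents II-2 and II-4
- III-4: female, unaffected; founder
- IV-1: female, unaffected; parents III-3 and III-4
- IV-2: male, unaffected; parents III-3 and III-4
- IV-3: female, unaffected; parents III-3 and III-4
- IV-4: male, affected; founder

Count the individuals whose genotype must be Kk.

2

Obligate heterozygotes: I-1 is affected so carries K and passed k to II-2 (kk), so I-1 is Kk; I-2 is affected so carries K and passed k to II-2 (kk), so I-2 is Kk.
Every other individual is either homozygous by phenotype or has at least one consistent homozygous assignment, so the count is 2.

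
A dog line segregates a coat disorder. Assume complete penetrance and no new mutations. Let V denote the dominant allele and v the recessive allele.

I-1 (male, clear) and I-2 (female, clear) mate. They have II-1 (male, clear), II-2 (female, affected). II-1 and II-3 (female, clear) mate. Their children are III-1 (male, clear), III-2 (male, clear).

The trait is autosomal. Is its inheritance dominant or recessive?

I-1 and I-2 are both clear yet have an affected child II-2. Under dominance, an affected child requires at least one affected parent, so the trait cannot be dominant.

recessive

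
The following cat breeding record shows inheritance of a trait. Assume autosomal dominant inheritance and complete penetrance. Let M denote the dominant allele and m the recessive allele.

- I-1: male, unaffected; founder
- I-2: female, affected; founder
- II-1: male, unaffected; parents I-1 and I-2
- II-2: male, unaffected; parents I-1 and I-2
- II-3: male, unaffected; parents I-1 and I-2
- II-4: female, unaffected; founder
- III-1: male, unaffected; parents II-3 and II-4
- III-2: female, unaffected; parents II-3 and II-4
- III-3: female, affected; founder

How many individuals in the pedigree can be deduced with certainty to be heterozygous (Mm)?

Obligate heterozygotes: I-2 is affected so carries M and passed m to II-1 (mm), so I-2 is Mm.
Every other individual is either homozygous by phenotype or has at least one consistent homozygous assignment, so the count is 1.

1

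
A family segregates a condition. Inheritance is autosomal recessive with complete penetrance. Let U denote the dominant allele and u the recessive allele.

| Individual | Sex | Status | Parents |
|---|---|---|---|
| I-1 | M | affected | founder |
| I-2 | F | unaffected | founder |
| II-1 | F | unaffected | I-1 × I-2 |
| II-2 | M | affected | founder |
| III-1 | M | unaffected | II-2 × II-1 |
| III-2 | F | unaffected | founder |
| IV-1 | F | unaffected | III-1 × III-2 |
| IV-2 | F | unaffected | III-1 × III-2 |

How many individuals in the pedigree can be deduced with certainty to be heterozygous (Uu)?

Obligate heterozygotes: II-1 is unaffected so carries U and received u from I-1 (uu), so II-1 is Uu; III-1 is unaffected so carries U and received u from II-2 (uu), so III-1 is Uu.
Every other individual is either homozygous by phenotype or has at least one consistent homozygous assignment, so the count is 2.

2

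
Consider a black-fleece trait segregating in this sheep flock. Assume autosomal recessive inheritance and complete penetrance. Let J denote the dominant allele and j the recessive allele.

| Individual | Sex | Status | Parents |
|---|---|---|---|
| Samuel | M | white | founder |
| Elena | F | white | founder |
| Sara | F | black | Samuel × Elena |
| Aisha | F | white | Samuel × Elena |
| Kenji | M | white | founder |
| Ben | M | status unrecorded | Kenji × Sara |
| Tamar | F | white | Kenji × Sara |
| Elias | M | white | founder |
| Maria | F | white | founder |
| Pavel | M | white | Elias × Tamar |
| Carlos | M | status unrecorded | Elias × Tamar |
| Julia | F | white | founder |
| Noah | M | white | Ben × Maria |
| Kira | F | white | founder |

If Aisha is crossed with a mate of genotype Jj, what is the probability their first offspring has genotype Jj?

Samuel is white so carries J and passed j to Sara (jj), so Samuel is Jj.
Elena is white so carries J and passed j to Sara (jj), so Elena is Jj.
Aisha is a white offspring of Samuel (Jj) × Elena (Jj), whose cross gives 1/4 JJ : 1/2 Jj : 1/4 jj; conditioning on being white, Aisha is JJ with probability 1/3, Jj with probability 2/3.
Summing over parental genotype combinations, P(offspring has genotype Jj) = 1/3·1/2 + 2/3·1/2 = 1/2.

1/2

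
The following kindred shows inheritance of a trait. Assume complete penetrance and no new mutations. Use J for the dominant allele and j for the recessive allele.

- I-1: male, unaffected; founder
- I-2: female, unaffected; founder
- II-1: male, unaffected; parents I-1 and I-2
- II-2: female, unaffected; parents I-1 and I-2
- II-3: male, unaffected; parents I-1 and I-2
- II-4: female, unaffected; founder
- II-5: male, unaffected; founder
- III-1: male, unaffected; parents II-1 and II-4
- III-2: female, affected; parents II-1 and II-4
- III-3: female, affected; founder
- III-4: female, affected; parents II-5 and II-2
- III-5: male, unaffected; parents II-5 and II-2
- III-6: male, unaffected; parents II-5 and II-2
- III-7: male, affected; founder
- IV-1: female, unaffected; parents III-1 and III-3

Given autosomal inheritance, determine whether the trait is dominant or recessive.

recessive

II-1 and II-4 are both unaffected yet have an affected child III-2. Under dominance, an affected child requires at least one affected parent, so the trait cannot be dominant.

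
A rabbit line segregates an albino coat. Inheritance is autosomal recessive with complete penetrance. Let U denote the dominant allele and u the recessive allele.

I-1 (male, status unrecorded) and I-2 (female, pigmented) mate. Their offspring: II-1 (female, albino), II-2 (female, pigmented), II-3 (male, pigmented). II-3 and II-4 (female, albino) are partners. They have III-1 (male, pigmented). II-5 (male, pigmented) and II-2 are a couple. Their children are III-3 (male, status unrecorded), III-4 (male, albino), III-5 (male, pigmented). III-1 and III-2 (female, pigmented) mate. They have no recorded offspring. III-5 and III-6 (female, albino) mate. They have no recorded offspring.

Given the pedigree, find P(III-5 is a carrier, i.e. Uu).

II-5 is pigmented so carries U and passed u to III-4 (uu), so II-5 is Uu.
II-2 is pigmented so carries U and passed u to III-4 (uu), so II-2 is Uu.
Their cross gives offspring ratios 1/4 UU : 1/2 Uu : 1/4 uu. Conditioning on III-5 being pigmented, P(Uu) = 1/2 / 3/4 = 2/3.

2/3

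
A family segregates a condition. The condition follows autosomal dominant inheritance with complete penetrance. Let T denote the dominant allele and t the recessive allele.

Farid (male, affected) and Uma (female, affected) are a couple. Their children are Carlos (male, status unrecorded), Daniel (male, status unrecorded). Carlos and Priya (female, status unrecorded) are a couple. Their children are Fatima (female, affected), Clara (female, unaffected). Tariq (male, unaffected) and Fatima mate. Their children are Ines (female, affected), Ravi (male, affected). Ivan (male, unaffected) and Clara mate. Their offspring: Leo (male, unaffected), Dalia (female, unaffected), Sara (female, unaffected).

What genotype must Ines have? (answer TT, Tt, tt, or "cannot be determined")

Tt

From phenotype alone, Ines is TT or Tt.
Ines is affected so carries T and received t from Tariq (tt), so Ines is Tt.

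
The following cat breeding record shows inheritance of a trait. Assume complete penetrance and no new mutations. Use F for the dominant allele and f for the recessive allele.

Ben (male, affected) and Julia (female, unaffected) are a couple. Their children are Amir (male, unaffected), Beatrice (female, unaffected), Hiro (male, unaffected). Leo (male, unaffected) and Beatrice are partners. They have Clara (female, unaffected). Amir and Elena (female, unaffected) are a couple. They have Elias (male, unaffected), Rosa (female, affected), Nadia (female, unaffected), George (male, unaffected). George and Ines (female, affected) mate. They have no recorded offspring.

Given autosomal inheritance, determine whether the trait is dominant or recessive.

Amir and Elena are both unaffected yet have an affected child Rosa. Under dominance, an affected child requires at least one affected parent, so the trait cannot be dominant.

recessive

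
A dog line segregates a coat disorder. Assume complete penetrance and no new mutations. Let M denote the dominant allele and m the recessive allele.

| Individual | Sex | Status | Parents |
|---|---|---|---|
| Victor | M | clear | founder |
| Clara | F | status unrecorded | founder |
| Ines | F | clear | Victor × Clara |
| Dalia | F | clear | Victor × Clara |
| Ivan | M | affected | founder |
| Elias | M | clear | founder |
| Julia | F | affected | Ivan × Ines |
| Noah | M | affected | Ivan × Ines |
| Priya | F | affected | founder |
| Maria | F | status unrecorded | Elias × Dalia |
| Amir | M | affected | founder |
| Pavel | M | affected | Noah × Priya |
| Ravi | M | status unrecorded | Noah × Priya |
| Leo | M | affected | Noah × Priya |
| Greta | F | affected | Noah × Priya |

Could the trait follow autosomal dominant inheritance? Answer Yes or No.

Yes

A consistent assignment under autosomal dominant exists: Victor mm, Clara Mm, Ines mm, Dalia mm, Ivan MM, Elias mm, Julia Mm, Noah Mm, Priya MM, Maria mm, Amir MM, Pavel MM, Ravi MM, Leo MM, Greta MM.
In this assignment every recorded phenotype matches its genotype and every non-founder's genotype is obtainable from its parents' genotypes, so the pedigree is consistent.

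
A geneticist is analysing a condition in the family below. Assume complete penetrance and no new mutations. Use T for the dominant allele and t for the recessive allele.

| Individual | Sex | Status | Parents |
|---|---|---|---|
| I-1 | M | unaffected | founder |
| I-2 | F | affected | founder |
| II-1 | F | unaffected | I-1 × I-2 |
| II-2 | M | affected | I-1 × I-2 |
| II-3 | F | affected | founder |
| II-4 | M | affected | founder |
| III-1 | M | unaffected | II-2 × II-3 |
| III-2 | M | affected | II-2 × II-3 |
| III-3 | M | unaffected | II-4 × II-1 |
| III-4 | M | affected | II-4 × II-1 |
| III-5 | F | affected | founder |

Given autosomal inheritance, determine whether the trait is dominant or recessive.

dominant

II-2 and II-3 are both affected yet have an unaffected child III-1. Under a recessive model two affected parents are homozygous and every child would be affected, so the trait cannot be recessive.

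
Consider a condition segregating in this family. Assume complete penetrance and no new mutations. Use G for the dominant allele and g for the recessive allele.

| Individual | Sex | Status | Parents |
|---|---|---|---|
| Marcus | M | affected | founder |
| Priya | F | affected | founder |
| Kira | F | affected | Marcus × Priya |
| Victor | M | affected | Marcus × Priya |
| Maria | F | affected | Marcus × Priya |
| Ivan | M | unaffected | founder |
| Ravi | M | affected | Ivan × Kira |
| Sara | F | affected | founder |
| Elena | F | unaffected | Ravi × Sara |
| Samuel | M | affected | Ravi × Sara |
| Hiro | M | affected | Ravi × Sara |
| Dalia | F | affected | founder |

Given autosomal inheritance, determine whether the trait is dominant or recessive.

dominant

Ravi and Sara are both affected yet have an unaffected child Elena. Under a recessive model two affected parents are homozygous and every child would be affected, so the trait cannot be recessive.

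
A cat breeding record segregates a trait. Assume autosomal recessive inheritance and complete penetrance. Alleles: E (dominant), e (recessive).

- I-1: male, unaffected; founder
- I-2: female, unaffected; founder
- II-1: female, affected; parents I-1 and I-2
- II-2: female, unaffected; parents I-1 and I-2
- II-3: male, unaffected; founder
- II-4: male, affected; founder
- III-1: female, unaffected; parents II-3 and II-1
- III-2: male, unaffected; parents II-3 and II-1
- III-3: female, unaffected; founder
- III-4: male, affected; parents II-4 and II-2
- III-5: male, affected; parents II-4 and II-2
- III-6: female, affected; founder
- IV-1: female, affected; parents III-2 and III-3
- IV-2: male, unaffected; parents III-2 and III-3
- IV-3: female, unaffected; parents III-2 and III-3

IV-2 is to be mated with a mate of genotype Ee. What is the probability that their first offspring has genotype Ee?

III-2 is unaffected so carries E and received e from II-1 (ee), so III-2 is Ee.
III-3 is unaffected so carries E and passed e to IV-1 (ee), so III-3 is Ee.
IV-2 is an unaffected offspring of III-2 (Ee) × III-3 (Ee), whose cross gives 1/4 EE : 1/2 Ee : 1/4 ee; conditioning on being unaffected, IV-2 is EE with probability 1/3, Ee with probability 2/3.
Summing over parental genotype combinations, P(offspring has genotype Ee) = 1/3·1/2 + 2/3·1/2 = 1/2.

1/2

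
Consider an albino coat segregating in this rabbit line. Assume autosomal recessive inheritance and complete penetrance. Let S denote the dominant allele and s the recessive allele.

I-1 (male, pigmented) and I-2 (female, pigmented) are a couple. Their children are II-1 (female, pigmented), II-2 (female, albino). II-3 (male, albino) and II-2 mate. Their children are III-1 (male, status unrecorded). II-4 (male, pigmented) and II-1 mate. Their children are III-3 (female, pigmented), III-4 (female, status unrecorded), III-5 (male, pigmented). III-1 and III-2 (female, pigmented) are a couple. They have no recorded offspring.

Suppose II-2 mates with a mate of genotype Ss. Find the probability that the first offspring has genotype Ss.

II-2 is albino, so II-2 is ss.
The cross gives 1/2 Ss : 1/2 ss, so P(offspring has genotype Ss) = 1/2.

1/2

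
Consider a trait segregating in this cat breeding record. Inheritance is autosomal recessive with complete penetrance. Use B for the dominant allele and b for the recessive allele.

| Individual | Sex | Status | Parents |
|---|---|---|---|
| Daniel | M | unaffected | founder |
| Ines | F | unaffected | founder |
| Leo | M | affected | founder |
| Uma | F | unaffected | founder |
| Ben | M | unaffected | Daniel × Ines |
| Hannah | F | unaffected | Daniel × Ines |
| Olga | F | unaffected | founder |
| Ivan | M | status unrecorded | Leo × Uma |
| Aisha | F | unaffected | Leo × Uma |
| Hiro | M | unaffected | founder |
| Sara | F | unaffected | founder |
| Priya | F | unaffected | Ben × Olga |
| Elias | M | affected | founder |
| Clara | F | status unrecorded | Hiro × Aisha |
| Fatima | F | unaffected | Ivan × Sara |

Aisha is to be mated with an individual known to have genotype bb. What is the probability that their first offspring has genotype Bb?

Aisha is unaffected so carries B and received b from Leo (bb), so Aisha is Bb.
The cross gives 1/2 Bb : 1/2 bb, so P(offspring has genotype Bb) = 1/2.

1/2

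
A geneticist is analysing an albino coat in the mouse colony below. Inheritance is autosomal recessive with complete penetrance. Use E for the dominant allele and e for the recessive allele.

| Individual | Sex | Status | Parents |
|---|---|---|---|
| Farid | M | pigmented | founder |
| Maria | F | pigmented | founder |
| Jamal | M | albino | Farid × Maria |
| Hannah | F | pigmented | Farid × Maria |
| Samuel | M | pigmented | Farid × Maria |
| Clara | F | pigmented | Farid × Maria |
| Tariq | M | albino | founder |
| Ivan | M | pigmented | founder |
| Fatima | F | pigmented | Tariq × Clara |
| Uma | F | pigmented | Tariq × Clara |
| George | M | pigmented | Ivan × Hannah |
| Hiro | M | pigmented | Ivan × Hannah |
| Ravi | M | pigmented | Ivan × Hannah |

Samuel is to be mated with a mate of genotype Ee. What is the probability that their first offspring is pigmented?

Farid is pigmented so carries E and passed e to Jamal (ee), so Farid is Ee.
Maria is pigmented so carries E and passed e to Jamal (ee), so Maria is Ee.
Samuel is a pigmented offspring of Farid (Ee) × Maria (Ee), whose cross gives 1/4 EE : 1/2 Ee : 1/4 ee; conditioning on being pigmented, Samuel is EE with probability 1/3, Ee with probability 2/3.
Summing over parental genotype combinations, P(offspring is pigmented) = 1/3·1 + 2/3·3/4 = 5/6.

5/6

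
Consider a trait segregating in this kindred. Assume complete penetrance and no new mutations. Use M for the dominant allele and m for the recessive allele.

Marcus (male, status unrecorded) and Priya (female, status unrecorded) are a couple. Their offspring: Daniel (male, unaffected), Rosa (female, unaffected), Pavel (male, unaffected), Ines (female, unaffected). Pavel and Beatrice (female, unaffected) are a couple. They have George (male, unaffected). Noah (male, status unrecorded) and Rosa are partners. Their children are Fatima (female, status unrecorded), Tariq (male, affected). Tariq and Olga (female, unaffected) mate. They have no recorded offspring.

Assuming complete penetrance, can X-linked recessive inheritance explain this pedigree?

Yes

A consistent assignment under X-linked recessive exists: Marcus X^M Y, Priya X^M X^m, Daniel X^M Y, Rosa X^M X^m, Pavel X^M Y, Ines X^M X^M, Beatrice X^M X^M, Noah X^M Y, George X^M Y, Fatima X^M X^M, Tariq X^m Y, Olga X^M X^M.
In this assignment every recorded phenotype matches its genotype and every non-founder's genotype is obtainable from its parents' genotypes, so the pedigree is consistent.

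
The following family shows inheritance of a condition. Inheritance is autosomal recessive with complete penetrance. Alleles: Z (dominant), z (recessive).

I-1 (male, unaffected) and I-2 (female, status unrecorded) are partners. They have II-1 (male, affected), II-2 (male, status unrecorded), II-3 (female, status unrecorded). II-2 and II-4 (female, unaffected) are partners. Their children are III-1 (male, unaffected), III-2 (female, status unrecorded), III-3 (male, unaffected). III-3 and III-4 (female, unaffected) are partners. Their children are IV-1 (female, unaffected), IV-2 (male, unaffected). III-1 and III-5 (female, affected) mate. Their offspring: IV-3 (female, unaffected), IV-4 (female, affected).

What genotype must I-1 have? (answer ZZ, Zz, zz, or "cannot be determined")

Zz

From phenotype alone, I-1 is ZZ or Zz.
I-1 is unaffected so carries Z and passed z to II-1 (zz), so I-1 is Zz.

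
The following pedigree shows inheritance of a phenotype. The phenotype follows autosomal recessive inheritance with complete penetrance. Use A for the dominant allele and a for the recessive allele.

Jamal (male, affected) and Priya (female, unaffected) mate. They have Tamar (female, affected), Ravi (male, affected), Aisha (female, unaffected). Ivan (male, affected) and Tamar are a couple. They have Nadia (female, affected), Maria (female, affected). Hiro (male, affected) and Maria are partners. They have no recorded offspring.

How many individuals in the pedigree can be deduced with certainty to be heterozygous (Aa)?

2

Obligate heterozygotes: Priya is unaffected so carries A and passed a to Tamar (aa), so Priya is Aa; Aisha is unaffected so carries A and received a from Jamal (aa), so Aisha is Aa.
Every other individual is either homozygous by phenotype or has at least one consistent homozygous assignment, so the count is 2.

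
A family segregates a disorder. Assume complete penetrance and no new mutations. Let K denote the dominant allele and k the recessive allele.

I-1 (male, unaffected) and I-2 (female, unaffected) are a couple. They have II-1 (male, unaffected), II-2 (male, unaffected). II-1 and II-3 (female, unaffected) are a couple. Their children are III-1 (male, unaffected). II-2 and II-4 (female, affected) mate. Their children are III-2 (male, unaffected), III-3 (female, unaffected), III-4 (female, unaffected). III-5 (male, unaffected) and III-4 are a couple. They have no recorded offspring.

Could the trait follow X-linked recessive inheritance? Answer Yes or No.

No

Under X-linked recessive, III-2 (unaffected, male) cannot arise from II-2 (unaffected) × II-4 (affected).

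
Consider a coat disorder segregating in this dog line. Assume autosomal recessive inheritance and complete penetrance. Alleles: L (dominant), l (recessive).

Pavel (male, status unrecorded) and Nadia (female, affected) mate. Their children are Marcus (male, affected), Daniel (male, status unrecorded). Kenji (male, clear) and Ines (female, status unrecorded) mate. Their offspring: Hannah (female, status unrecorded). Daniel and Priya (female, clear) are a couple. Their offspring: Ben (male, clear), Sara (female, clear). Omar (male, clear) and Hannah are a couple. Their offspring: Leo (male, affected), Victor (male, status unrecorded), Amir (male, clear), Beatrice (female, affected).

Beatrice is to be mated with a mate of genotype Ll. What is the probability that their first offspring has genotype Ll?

Beatrice is affected, so Beatrice is ll.
The cross gives 1/2 Ll : 1/2 ll, so P(offspring has genotype Ll) = 1/2.

1/2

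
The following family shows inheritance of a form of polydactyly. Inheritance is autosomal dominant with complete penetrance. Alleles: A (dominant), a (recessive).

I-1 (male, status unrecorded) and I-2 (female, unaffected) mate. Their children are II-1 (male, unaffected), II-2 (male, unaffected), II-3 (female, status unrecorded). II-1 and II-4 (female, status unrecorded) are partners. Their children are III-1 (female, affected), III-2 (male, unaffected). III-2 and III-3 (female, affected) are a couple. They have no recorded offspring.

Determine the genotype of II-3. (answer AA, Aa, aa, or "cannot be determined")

II-3's phenotype is unrecorded, and no parent or child forces a single allele at both positions; consistent genotype assignments exist with II-3 as Aa or aa.

cannot be determined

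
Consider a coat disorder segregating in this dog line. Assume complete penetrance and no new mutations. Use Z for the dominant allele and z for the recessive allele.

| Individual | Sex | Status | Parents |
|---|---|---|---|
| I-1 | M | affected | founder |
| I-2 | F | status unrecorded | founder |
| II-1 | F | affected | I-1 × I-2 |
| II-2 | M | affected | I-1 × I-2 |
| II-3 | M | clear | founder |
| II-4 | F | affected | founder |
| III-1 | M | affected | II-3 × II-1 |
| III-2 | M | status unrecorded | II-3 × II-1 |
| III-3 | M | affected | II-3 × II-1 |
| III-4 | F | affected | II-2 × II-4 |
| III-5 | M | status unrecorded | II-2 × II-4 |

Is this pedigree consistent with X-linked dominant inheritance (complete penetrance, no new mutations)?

A consistent assignment under X-linked dominant exists: I-1 X^Z Y, I-2 X^Z X^Z, II-1 X^Z X^Z, II-2 X^Z Y, II-3 X^z Y, II-4 X^Z X^Z, III-1 X^Z Y, III-2 X^Z Y, III-3 X^Z Y, III-4 X^Z X^Z, III-5 X^Z Y.
In this assignment every recorded phenotype matches its genotype and every non-founder's genotype is obtainable from its parents' genotypes, so the pedigree is consistent.

Yes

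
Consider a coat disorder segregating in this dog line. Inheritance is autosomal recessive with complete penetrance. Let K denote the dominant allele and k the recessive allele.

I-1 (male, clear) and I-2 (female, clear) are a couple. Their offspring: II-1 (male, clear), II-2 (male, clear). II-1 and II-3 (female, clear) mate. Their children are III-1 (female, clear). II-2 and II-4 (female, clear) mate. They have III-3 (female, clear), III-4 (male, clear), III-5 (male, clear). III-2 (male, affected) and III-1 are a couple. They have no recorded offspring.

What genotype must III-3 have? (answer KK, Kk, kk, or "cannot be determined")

cannot be determined

III-3's phenotype allows KK or Kk, and no parent or child forces a single allele at both positions; consistent genotype assignments exist with III-3 as KK or Kk.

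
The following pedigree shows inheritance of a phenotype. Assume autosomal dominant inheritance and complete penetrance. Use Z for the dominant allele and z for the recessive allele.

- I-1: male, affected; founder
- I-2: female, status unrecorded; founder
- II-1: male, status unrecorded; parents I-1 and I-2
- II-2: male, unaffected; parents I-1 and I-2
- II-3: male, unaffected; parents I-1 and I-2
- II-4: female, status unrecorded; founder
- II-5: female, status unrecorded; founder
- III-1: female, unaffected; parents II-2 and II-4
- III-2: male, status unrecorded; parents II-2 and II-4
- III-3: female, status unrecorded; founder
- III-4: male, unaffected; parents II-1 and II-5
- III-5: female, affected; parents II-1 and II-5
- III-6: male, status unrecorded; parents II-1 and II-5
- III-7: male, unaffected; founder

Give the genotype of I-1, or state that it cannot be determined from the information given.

Zz

From phenotype alone, I-1 is ZZ or Zz.
I-1 is affected so carries Z and passed z to II-2 (zz), so I-1 is Zz.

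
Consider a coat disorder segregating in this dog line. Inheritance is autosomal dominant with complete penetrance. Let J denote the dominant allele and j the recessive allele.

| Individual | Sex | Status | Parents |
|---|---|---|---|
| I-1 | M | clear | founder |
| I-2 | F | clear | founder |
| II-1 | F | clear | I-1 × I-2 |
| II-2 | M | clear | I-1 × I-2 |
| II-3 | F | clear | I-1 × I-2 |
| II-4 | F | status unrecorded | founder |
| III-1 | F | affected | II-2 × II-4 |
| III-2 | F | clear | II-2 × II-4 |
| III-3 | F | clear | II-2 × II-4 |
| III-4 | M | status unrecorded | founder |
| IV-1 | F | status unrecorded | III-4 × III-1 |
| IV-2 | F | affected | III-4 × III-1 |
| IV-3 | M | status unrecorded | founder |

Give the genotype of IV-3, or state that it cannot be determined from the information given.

cannot be determined

IV-3's phenotype is unrecorded, and no parent or child forces a single allele at both positions; consistent genotype assignments exist with IV-3 as JJ or Jj or jj.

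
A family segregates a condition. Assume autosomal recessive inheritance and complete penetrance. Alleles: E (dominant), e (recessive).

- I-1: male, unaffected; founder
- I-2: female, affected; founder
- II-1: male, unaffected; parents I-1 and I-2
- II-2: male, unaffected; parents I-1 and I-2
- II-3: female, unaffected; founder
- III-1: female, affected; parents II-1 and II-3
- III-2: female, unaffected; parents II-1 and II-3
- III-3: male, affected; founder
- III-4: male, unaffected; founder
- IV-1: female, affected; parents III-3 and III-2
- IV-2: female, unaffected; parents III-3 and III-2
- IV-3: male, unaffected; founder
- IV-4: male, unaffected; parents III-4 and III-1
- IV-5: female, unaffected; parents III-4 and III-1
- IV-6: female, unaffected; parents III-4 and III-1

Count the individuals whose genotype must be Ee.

Obligate heterozygotes: II-1 is unaffected so carries E and received e from I-2 (ee), so II-1 is Ee; II-2 is unaffected so carries E and received e from I-2 (ee), so II-2 is Ee; II-3 is unaffected so carries E and passed e to III-1 (ee), so II-3 is Ee; III-2 is unaffected so carries E and passed e to IV-1 (ee), so III-2 is Ee; IV-2 is unaffected so carries E and received e from III-3 (ee), so IV-2 is Ee; IV-4 is unaffected so carries E and received e from III-1 (ee), so IV-4 is Ee; IV-5 is unaffected so carries E and received e from III-1 (ee), so IV-5 is Ee; IV-6 is unaffected so carries E and received e from III-1 (ee), so IV-6 is Ee.
Every other individual is either homozygous by phenotype or has at least one consistent homozygous assignment, so the count is 8.

8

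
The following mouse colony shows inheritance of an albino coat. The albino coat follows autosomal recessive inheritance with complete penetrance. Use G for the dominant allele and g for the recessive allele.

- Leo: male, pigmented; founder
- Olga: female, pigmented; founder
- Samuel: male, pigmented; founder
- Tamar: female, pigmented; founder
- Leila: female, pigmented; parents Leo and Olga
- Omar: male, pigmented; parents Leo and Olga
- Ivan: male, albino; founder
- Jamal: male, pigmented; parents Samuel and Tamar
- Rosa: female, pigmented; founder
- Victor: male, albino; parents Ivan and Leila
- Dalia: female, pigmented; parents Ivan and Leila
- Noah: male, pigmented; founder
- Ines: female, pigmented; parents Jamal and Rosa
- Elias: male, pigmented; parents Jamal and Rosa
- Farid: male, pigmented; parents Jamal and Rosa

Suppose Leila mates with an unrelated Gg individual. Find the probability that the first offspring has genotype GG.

Leila is pigmented so carries G and passed g to Victor (gg), so Leila is Gg.
The cross gives 1/4 GG : 1/2 Gg : 1/4 gg, so P(offspring has genotype GG) = 1/4.

1/4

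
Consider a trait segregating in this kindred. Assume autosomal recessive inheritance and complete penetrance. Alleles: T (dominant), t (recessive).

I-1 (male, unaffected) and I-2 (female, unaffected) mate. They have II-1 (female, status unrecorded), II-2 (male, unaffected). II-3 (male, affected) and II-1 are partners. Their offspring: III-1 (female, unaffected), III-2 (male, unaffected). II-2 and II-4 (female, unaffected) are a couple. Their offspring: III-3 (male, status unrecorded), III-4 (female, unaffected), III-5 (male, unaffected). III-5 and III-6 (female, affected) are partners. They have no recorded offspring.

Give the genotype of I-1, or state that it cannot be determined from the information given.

I-1's phenotype allows TT or Tt, and no parent or child forces a single allele at both positions; consistent genotype assignments exist with I-1 as TT or Tt.

cannot be determined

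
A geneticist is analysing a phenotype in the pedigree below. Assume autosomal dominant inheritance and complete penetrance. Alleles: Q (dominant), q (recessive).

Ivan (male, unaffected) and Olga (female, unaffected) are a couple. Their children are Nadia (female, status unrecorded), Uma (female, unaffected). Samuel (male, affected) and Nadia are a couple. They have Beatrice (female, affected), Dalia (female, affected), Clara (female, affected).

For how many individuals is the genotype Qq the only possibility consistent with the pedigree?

Obligate heterozygotes: Beatrice is affected so carries Q and received q from Nadia (qq), so Beatrice is Qq; Dalia is affected so carries Q and received q from Nadia (qq), so Dalia is Qq; Clara is affected so carries Q and received q from Nadia (qq), so Clara is Qq.
Every other individual is either homozygous by phenotype or has at least one consistent homozygous assignment, so the count is 3.

3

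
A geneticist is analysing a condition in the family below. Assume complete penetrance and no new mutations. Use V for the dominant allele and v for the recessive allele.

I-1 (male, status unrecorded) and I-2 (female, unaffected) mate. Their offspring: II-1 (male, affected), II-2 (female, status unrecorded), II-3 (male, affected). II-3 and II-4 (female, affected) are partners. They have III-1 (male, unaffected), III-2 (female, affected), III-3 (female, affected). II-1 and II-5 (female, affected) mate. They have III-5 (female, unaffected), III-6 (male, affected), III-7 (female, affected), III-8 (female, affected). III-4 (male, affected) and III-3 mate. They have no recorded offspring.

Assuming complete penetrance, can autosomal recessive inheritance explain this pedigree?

No

Under autosomal recessive, III-1 (unaffected, male) cannot arise from II-3 (affected) × II-4 (affected).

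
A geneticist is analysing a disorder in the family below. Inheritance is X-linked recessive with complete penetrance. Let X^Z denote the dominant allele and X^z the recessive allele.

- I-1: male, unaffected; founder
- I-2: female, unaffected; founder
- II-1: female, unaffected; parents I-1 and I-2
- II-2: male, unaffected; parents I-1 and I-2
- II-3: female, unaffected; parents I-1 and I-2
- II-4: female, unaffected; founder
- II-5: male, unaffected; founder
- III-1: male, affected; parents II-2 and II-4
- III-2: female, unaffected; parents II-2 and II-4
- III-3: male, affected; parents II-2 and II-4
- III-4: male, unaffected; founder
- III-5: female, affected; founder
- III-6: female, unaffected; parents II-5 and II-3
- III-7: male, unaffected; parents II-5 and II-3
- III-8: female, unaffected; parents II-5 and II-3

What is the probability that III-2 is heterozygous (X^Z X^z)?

II-2 is unaffected, so II-2 is X^Z Y.
II-4 is unaffected so carries Z and passed z to III-1 (X^z Y), so II-4 is X^Z X^z.
Their cross gives offspring ratios 1/2 X^Z X^Z : 1/2 X^Z X^z. Conditioning on III-2 being unaffected, P(X^Z X^z) = 1/2 / 1 = 1/2.

1/2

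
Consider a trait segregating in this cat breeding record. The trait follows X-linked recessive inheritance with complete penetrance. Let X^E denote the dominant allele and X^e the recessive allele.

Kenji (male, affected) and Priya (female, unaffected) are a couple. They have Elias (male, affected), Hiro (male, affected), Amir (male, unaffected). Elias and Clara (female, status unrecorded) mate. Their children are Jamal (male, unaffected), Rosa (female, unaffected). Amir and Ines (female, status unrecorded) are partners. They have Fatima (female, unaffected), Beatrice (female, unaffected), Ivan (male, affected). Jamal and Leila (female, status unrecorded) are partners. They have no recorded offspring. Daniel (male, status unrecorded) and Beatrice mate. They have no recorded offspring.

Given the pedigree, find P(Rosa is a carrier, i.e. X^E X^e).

1

Rosa is unaffected so carries E and received e from Elias (X^e Y), so Rosa is X^E X^e, giving P(X^E X^e) = 1.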